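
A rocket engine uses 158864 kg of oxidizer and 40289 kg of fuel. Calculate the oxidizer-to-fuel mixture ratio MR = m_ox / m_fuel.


MR = 158864 / 40289 = 3.94

3.94


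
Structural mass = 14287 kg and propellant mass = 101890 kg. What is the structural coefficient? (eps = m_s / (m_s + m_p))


eps = 14287 / (14287 + 101890) = 0.123

0.123


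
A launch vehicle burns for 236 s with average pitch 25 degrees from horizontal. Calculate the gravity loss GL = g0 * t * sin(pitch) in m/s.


GL = 9.81 * 236 * sin(25 deg) = 978 m/s

978 m/s


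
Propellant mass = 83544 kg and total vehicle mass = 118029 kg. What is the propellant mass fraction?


PMF = 83544 / 118029 = 0.708

0.708


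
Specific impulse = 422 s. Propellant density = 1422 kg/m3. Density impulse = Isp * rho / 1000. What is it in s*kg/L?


rho*Isp = 422 * 1422 / 1000 = 600 s*kg/L

600 s*kg/L


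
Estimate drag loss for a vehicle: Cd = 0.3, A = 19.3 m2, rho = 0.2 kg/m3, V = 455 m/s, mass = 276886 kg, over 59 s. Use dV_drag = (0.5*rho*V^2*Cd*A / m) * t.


D = 0.5 * 0.2 * 455^2 * 0.3 * 19.3 = 119867.48 N
a = 119867.48 / 276886 = 0.4329 m/s2
dV = 0.4329 * 59 = 25.5 m/s

25.5 m/s


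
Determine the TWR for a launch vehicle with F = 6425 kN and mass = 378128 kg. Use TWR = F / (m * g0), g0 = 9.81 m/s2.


TWR = 6425000 / (378128 * 9.81) = 1.73

1.73


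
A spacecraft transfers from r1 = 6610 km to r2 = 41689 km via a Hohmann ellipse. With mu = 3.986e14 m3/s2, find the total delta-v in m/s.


V1 = sqrt(mu/r1) = 7765.47 m/s
dV1 = V1*(sqrt(2*r2/(r1+r2)) - 1) = 2437.45 m/s
V2 = sqrt(mu/r2) = 3092.13 m/s
dV2 = V2*(1 - sqrt(2*r1/(r1+r2))) = 1474.41 m/s
Total dV = 3912 m/s

3912 m/s


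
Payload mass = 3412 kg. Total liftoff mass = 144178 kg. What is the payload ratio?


PR = 3412 / 144178 = 0.0237

0.0237


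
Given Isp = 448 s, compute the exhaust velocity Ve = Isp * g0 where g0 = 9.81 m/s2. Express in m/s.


Ve = Isp * g0 = 448 * 9.81 = 4394.9 m/s

4394.9 m/s


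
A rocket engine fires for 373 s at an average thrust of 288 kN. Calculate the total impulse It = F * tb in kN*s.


It = 288 * 373 = 107424 kN*s

107424 kN*s


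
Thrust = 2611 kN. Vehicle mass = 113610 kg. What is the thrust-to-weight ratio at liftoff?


TWR = 2611000 / (113610 * 9.81) = 2.34

2.34


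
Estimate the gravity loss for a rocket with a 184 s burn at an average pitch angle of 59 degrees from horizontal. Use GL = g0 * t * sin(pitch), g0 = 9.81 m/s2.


GL = 9.81 * 184 * sin(59 deg) = 1547 m/s

1547 m/s


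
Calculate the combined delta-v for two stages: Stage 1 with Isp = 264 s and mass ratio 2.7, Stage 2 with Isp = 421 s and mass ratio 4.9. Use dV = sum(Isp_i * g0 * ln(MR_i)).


dV1 = 264 * 9.81 * ln(2.7) = 2572.4 m/s
dV2 = 421 * 9.81 * ln(4.9) = 6563.6 m/s
Total dV = 2572.4 + 6563.6 = 9136.0 m/s ~ 9136 m/s

9136 m/s


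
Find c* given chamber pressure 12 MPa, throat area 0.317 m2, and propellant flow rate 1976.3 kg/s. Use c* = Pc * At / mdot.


c* = 12e6 * 0.317 / 1976.3 = 1925 m/s

1925 m/s


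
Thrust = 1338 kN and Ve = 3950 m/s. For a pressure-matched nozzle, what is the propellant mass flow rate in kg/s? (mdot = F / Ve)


mdot = F / Ve = 1338000 / 3950 = 338.7 kg/s

338.7 kg/s


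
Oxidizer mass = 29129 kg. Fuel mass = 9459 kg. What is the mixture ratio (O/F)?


MR = 29129 / 9459 = 3.08

3.08


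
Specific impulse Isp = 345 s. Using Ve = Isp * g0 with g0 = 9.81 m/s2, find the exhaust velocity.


Ve = Isp * g0 = 345 * 9.81 = 3384.5 m/s

3384.5 m/s


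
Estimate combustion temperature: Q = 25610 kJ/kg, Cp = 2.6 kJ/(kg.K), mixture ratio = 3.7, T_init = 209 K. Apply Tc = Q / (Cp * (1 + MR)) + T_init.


Tc = 25610 / (2.6 * (1 + 3.7)) + 209 = 2305 K

2305 K


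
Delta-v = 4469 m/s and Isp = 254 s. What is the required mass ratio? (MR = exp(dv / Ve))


Ve = 254 * 9.81 = 2491.74 m/s
MR = exp(4469 / 2491.74) = 6.011

6.011


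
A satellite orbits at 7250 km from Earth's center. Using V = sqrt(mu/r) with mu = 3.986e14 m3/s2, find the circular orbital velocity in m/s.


V = sqrt(3.986e14 / 7250000) = 7415 m/s

7415 m/s


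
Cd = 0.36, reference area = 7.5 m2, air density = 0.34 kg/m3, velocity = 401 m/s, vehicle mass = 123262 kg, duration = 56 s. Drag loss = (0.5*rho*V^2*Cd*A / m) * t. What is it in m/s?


D = 0.5 * 0.34 * 401^2 * 0.36 * 7.5 = 73807.66 N
a = 73807.66 / 123262 = 0.5988 m/s2
dV = 0.5988 * 56 = 33.5 m/s

33.5 m/s


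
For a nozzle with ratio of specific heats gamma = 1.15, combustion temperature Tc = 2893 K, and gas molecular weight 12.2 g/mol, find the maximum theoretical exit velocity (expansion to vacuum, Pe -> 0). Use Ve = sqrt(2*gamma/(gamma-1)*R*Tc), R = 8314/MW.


R = 8314 / 12.2 = 681.48 J/(kg.K)
Ve = sqrt(2 * 1.15 / (1.15 - 1) * 681.48 * 2893) = 5498 m/s

5498 m/s


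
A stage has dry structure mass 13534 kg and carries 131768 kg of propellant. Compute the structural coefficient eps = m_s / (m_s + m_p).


eps = 13534 / (13534 + 131768) = 0.0931

0.0931


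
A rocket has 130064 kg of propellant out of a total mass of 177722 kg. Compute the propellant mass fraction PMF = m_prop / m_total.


PMF = 130064 / 177722 = 0.732

0.732


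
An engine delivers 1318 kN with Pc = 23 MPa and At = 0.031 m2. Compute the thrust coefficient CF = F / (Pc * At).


CF = 1318000 / (23e6 * 0.031) = 1.85

1.85


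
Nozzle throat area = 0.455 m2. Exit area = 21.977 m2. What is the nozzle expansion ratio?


AR = 21.977 / 0.455 = 48.3

48.3


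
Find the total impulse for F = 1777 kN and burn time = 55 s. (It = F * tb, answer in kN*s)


It = 1777 * 55 = 97735 kN*s

97735 kN*s


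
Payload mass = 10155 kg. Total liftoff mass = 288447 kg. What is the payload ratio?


PR = 10155 / 288447 = 0.0352

0.0352


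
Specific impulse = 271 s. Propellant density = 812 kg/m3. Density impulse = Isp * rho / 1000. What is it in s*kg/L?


rho*Isp = 271 * 812 / 1000 = 220 s*kg/L

220 s*kg/L


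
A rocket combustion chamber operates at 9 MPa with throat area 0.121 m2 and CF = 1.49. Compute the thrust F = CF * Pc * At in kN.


F = 1.49 * 9e6 * 0.121 = 1.6226e+06 N = 1622.6 kN

1622.6 kN


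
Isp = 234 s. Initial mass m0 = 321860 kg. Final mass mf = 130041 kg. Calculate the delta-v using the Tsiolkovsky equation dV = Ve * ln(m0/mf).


Ve = 234 * 9.81 = 2295.54 m/s
dV = 2295.54 * ln(321860/130041) = 2080 m/s

2080 m/s


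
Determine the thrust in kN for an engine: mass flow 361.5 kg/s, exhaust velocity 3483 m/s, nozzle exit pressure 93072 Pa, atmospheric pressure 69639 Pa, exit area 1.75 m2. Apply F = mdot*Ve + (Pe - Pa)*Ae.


F = 361.5 * 3483 + (93072 - 69639) * 1.75 = 1.3001e+06 N = 1300.1 kN

1300.1 kN


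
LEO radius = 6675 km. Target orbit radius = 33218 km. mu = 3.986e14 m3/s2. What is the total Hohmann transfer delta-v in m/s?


V1 = sqrt(mu/r1) = 7727.57 m/s
dV1 = V1*(sqrt(2*r2/(r1+r2)) - 1) = 2244.75 m/s
V2 = sqrt(mu/r2) = 3464.03 m/s
dV2 = V2*(1 - sqrt(2*r1/(r1+r2))) = 1460.14 m/s
Total dV = 3705 m/s

3705 m/s


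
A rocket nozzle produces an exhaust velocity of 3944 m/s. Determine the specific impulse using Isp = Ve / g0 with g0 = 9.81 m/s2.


Isp = Ve / g0 = 3944 / 9.81 = 402.0 s

402.0 s


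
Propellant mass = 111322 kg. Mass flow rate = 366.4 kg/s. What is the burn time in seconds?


tb = 111322 / 366.4 = 303.8 s

303.8 s


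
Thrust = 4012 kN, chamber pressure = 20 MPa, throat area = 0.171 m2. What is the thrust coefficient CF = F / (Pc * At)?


CF = 4012000 / (20e6 * 0.171) = 1.17

1.17


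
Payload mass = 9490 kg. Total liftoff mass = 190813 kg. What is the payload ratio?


PR = 9490 / 190813 = 0.0497

0.0497


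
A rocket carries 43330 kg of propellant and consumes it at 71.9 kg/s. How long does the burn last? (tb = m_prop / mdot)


tb = 43330 / 71.9 = 602.6 s

602.6 s


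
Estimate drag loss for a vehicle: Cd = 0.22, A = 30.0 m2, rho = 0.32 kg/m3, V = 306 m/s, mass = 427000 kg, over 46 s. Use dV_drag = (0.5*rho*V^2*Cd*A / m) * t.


D = 0.5 * 0.32 * 306^2 * 0.22 * 30.0 = 98879.62 N
a = 98879.62 / 427000 = 0.2316 m/s2
dV = 0.2316 * 46 = 10.7 m/s

10.7 m/s


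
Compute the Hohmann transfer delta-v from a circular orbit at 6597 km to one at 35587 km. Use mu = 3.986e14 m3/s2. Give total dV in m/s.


V1 = sqrt(mu/r1) = 7773.12 m/s
dV1 = V1*(sqrt(2*r2/(r1+r2)) - 1) = 2323.64 m/s
V2 = sqrt(mu/r2) = 3346.75 m/s
dV2 = V2*(1 - sqrt(2*r1/(r1+r2))) = 1475.04 m/s
Total dV = 3799 m/s

3799 m/s


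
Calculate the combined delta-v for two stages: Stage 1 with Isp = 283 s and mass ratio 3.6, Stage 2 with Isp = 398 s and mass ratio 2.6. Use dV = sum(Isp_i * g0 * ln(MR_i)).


dV1 = 283 * 9.81 * ln(3.6) = 3556.2 m/s
dV2 = 398 * 9.81 * ln(2.6) = 3730.7 m/s
Total dV = 3556.2 + 3730.7 = 7286.9 m/s ~ 7287 m/s

7287 m/s


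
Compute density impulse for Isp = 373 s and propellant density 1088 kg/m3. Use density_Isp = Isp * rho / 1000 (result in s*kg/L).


rho*Isp = 373 * 1088 / 1000 = 406 s*kg/L

406 s*kg/L


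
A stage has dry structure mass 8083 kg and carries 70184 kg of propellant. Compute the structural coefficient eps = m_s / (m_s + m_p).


eps = 8083 / (8083 + 70184) = 0.1033

0.1033


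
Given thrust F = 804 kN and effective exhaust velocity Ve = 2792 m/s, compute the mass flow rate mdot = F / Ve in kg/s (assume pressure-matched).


mdot = F / Ve = 804000 / 2792 = 288.0 kg/s

288.0 kg/s


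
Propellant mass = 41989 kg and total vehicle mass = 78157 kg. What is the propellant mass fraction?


PMF = 41989 / 78157 = 0.537

0.537


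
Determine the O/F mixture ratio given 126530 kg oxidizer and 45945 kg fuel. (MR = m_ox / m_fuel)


MR = 126530 / 45945 = 2.75

2.75


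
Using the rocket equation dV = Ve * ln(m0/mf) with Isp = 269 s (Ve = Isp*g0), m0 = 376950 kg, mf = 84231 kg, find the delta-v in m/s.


Ve = 269 * 9.81 = 2638.89 m/s
dV = 2638.89 * ln(376950/84231) = 3955 m/s

3955 m/s


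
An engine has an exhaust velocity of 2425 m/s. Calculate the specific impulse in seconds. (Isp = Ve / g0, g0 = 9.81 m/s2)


Isp = Ve / g0 = 2425 / 9.81 = 247.2 s

247.2 s


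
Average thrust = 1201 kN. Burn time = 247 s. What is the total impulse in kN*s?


It = 1201 * 247 = 296647 kN*s

296647 kN*s


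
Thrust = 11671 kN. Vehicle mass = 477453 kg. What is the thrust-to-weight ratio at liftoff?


TWR = 11671000 / (477453 * 9.81) = 2.49

2.49


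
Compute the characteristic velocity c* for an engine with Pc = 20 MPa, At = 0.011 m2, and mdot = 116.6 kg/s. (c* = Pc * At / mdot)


c* = 20e6 * 0.011 / 116.6 = 1887 m/s

1887 m/s


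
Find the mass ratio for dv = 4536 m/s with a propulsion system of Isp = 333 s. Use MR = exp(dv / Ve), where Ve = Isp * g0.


Ve = 333 * 9.81 = 3266.73 m/s
MR = exp(4536 / 3266.73) = 4.009

4.009


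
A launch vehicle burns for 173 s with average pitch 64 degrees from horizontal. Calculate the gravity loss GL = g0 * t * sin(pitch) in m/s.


GL = 9.81 * 173 * sin(64 deg) = 1525 m/s

1525 m/s


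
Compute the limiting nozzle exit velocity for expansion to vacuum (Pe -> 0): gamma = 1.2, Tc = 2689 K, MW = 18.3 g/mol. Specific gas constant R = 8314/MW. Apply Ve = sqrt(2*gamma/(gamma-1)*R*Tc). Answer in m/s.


R = 8314 / 18.3 = 454.32 J/(kg.K)
Ve = sqrt(2 * 1.2 / (1.2 - 1) * 454.32 * 2689) = 3829 m/s

3829 m/s


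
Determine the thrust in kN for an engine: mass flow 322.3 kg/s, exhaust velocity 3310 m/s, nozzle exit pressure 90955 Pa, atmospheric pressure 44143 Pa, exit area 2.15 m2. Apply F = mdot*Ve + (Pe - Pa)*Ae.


F = 322.3 * 3310 + (90955 - 44143) * 2.15 = 1.1675e+06 N = 1167.5 kN

1167.5 kN


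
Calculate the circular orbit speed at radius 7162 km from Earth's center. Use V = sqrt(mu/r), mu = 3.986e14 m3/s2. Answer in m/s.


V = sqrt(3.986e14 / 7162000) = 7460 m/s

7460 m/s


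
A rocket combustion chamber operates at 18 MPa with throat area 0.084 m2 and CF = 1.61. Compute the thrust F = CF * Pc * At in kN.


F = 1.61 * 18e6 * 0.084 = 2.4343e+06 N = 2434.3 kN

2434.3 kN


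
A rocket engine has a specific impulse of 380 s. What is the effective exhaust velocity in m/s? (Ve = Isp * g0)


Ve = Isp * g0 = 380 * 9.81 = 3727.8 m/s

3727.8 m/s


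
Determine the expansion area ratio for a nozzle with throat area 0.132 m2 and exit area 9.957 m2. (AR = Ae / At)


AR = 9.957 / 0.132 = 75.4

75.4


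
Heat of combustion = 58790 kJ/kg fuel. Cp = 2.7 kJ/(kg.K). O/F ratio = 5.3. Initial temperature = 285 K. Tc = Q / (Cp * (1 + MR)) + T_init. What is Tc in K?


Tc = 58790 / (2.7 * (1 + 5.3)) + 285 = 3741 K

3741 K


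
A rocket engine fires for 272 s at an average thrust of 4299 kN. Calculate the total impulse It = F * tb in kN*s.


It = 4299 * 272 = 1169328 kN*s

1169328 kN*s


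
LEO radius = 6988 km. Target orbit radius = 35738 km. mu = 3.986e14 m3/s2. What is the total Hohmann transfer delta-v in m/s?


V1 = sqrt(mu/r1) = 7552.53 m/s
dV1 = V1*(sqrt(2*r2/(r1+r2)) - 1) = 2215.94 m/s
V2 = sqrt(mu/r2) = 3339.67 m/s
dV2 = V2*(1 - sqrt(2*r1/(r1+r2))) = 1429.6 m/s
Total dV = 3646 m/s

3646 m/s


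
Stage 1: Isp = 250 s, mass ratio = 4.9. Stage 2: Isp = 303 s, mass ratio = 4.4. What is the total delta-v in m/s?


dV1 = 250 * 9.81 * ln(4.9) = 3897.6 m/s
dV2 = 303 * 9.81 * ln(4.4) = 4404.0 m/s
Total dV = 3897.6 + 4404.0 = 8301.6 m/s ~ 8302 m/s

8302 m/s


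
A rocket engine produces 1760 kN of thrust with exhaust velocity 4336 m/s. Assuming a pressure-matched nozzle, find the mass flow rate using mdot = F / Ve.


mdot = F / Ve = 1760000 / 4336 = 405.9 kg/s

405.9 kg/s


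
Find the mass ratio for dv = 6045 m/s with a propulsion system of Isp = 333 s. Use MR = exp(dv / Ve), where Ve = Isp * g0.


Ve = 333 * 9.81 = 3266.73 m/s
MR = exp(6045 / 3266.73) = 6.363

6.363


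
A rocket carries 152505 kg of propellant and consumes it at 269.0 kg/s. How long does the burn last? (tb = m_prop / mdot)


tb = 152505 / 269.0 = 566.9 s

566.9 s


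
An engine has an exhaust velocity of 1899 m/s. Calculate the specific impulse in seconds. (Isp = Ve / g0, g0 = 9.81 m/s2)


Isp = Ve / g0 = 1899 / 9.81 = 193.6 s

193.6 s


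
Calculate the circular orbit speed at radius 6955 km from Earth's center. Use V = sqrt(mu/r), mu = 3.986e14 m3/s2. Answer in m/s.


V = sqrt(3.986e14 / 6955000) = 7570 m/s

7570 m/s


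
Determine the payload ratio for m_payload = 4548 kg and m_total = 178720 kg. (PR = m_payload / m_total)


PR = 4548 / 178720 = 0.0254

0.0254


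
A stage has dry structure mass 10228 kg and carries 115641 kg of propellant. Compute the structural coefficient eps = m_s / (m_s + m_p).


eps = 10228 / (10228 + 115641) = 0.0813

0.0813


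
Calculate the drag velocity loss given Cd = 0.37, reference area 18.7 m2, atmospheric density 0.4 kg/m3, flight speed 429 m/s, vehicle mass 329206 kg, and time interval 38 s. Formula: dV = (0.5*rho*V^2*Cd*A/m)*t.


D = 0.5 * 0.4 * 429^2 * 0.37 * 18.7 = 254675.94 N
a = 254675.94 / 329206 = 0.7736 m/s2
dV = 0.7736 * 38 = 29.4 m/s

29.4 m/s


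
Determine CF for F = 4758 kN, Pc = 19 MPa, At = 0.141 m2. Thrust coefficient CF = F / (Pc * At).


CF = 4758000 / (19e6 * 0.141) = 1.78

1.78


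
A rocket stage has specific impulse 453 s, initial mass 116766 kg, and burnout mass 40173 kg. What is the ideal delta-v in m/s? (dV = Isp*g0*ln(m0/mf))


Ve = 453 * 9.81 = 4443.93 m/s
dV = 4443.93 * ln(116766/40173) = 4742 m/s

4742 m/s


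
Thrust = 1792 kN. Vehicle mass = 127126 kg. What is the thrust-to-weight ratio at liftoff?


TWR = 1792000 / (127126 * 9.81) = 1.44

1.44


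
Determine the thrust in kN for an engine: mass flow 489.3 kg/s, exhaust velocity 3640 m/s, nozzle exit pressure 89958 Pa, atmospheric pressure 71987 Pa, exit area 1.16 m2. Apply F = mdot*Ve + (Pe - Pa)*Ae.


F = 489.3 * 3640 + (89958 - 71987) * 1.16 = 1.8019e+06 N = 1801.9 kN

1801.9 kN


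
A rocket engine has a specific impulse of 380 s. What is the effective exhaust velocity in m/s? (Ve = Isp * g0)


Ve = Isp * g0 = 380 * 9.81 = 3727.8 m/s

3727.8 m/s


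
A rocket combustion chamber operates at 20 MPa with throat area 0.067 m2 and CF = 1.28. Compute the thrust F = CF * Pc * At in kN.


F = 1.28 * 20e6 * 0.067 = 1.7152e+06 N = 1715.2 kN

1715.2 kN


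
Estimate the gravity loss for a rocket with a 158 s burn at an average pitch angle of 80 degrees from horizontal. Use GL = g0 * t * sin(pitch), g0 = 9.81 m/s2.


GL = 9.81 * 158 * sin(80 deg) = 1526 m/s

1526 m/s


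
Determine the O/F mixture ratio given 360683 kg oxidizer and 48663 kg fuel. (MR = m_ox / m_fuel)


MR = 360683 / 48663 = 7.41

7.41


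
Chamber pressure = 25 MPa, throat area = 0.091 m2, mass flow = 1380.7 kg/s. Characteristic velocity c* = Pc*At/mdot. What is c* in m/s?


c* = 25e6 * 0.091 / 1380.7 = 1648 m/s

1648 m/s


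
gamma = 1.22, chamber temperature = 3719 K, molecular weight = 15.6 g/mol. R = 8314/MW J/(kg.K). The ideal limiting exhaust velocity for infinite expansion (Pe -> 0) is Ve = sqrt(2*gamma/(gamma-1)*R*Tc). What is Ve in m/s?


R = 8314 / 15.6 = 532.95 J/(kg.K)
Ve = sqrt(2 * 1.22 / (1.22 - 1) * 532.95 * 3719) = 4689 m/s

4689 m/s


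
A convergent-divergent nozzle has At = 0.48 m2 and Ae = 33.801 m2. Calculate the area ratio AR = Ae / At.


AR = 33.801 / 0.48 = 70.4

70.4


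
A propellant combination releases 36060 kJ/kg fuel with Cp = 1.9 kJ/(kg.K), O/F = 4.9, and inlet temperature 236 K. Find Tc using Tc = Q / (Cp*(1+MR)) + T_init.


Tc = 36060 / (1.9 * (1 + 4.9)) + 236 = 3453 K

3453 K


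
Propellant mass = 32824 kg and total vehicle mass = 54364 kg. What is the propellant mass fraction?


PMF = 32824 / 54364 = 0.604

0.604


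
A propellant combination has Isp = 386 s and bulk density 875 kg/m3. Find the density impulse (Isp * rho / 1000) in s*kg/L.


rho*Isp = 386 * 875 / 1000 = 338 s*kg/L

338 s*kg/L


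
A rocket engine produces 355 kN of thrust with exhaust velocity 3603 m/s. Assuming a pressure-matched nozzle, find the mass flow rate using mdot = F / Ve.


mdot = F / Ve = 355000 / 3603 = 98.5 kg/s

98.5 kg/s


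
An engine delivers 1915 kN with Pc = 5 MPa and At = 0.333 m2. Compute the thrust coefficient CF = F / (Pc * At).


CF = 1915000 / (5e6 * 0.333) = 1.15

1.15


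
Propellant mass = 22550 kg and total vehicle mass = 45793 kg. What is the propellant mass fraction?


PMF = 22550 / 45793 = 0.492

0.492


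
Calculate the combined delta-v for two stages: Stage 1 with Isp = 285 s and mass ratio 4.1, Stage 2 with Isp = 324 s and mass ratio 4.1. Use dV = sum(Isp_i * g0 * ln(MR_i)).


dV1 = 285 * 9.81 * ln(4.1) = 3944.9 m/s
dV2 = 324 * 9.81 * ln(4.1) = 4484.7 m/s
Total dV = 3944.9 + 4484.7 = 8429.6 m/s ~ 8430 m/s

8430 m/s


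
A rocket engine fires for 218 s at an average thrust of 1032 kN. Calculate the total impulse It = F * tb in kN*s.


It = 1032 * 218 = 224976 kN*s

224976 kN*s


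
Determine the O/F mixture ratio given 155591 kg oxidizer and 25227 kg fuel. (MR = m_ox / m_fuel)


MR = 155591 / 25227 = 6.17

6.17


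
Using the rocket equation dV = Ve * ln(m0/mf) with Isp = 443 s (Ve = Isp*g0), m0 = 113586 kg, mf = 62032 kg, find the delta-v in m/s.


Ve = 443 * 9.81 = 4345.83 m/s
dV = 4345.83 * ln(113586/62032) = 2629 m/s

2629 m/s


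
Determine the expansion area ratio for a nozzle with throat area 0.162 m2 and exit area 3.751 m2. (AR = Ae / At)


AR = 3.751 / 0.162 = 23.2

23.2


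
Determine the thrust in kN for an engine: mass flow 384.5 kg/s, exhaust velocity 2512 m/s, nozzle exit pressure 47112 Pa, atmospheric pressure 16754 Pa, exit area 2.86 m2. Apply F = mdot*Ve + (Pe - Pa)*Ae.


F = 384.5 * 2512 + (47112 - 16754) * 2.86 = 1.0527e+06 N = 1052.7 kN

1052.7 kN


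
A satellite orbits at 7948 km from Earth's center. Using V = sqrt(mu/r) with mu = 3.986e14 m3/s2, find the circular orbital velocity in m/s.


V = sqrt(3.986e14 / 7948000) = 7082 m/s

7082 m/s


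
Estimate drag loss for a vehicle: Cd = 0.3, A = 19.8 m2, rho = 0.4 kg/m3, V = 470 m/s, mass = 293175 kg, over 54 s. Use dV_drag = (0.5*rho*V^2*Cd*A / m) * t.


D = 0.5 * 0.4 * 470^2 * 0.3 * 19.8 = 262429.2 N
a = 262429.2 / 293175 = 0.8951 m/s2
dV = 0.8951 * 54 = 48.3 m/s

48.3 m/s


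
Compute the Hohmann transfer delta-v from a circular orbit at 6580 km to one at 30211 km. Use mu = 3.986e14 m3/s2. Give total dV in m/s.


V1 = sqrt(mu/r1) = 7783.16 m/s
dV1 = V1*(sqrt(2*r2/(r1+r2)) - 1) = 2191.15 m/s
V2 = sqrt(mu/r2) = 3632.34 m/s
dV2 = V2*(1 - sqrt(2*r1/(r1+r2))) = 1459.92 m/s
Total dV = 3651 m/s

3651 m/s


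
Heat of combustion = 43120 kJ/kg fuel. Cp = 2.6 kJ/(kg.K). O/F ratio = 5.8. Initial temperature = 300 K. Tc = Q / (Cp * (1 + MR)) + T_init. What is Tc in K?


Tc = 43120 / (2.6 * (1 + 5.8)) + 300 = 2739 K

2739 K


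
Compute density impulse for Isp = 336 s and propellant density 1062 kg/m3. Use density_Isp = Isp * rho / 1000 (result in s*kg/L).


rho*Isp = 336 * 1062 / 1000 = 357 s*kg/L

357 s*kg/L


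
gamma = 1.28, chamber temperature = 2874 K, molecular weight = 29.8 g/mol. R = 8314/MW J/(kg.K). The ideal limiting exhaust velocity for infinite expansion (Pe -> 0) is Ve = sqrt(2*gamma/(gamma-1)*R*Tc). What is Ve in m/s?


R = 8314 / 29.8 = 278.99 J/(kg.K)
Ve = sqrt(2 * 1.28 / (1.28 - 1) * 278.99 * 2874) = 2708 m/s

2708 m/s


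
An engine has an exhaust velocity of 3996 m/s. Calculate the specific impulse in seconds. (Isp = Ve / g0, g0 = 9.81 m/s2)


Isp = Ve / g0 = 3996 / 9.81 = 407.3 s

407.3 s


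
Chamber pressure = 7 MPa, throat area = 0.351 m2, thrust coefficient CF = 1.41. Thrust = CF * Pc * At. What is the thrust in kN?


F = 1.41 * 7e6 * 0.351 = 3.4644e+06 N = 3464.4 kN

3464.4 kN


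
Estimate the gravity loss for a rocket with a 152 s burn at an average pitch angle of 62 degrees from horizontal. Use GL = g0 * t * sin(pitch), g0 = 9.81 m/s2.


GL = 9.81 * 152 * sin(62 deg) = 1317 m/s

1317 m/s


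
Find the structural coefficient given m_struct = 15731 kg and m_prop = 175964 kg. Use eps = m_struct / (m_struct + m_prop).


eps = 15731 / (15731 + 175964) = 0.0821

0.0821


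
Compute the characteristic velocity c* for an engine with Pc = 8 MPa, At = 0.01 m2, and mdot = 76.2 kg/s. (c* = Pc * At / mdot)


c* = 8e6 * 0.01 / 76.2 = 1050 m/s

1050 m/s


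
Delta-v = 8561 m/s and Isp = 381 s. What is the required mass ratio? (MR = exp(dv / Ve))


Ve = 381 * 9.81 = 3737.61 m/s
MR = exp(8561 / 3737.61) = 9.88

9.88


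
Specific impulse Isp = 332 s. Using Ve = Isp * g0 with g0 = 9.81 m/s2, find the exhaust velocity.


Ve = Isp * g0 = 332 * 9.81 = 3256.9 m/s

3256.9 m/s


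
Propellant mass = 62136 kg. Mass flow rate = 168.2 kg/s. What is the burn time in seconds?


tb = 62136 / 168.2 = 369.4 s

369.4 s


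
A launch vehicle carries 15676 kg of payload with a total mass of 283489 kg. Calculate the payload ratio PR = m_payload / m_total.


PR = 15676 / 283489 = 0.0553

0.0553


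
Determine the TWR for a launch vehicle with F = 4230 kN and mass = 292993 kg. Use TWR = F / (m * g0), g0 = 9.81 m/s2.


TWR = 4230000 / (292993 * 9.81) = 1.47

1.47


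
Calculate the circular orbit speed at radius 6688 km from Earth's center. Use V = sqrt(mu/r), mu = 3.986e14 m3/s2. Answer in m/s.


V = sqrt(3.986e14 / 6688000) = 7720 m/s

7720 m/s


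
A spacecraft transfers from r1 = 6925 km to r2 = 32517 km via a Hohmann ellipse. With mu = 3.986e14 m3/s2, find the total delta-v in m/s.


V1 = sqrt(mu/r1) = 7586.8 m/s
dV1 = V1*(sqrt(2*r2/(r1+r2)) - 1) = 2155.23 m/s
V2 = sqrt(mu/r2) = 3501.17 m/s
dV2 = V2*(1 - sqrt(2*r1/(r1+r2))) = 1426.45 m/s
Total dV = 3582 m/s

3582 m/s


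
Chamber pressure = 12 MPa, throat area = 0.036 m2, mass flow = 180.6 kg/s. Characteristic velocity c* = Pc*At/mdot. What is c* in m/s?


c* = 12e6 * 0.036 / 180.6 = 2392 m/s

2392 m/s


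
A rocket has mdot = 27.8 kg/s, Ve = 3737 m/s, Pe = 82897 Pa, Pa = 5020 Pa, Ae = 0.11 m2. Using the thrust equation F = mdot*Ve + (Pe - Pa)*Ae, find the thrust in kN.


F = 27.8 * 3737 + (82897 - 5020) * 0.11 = 112455.0 N = 112.5 kN

112.5 kN


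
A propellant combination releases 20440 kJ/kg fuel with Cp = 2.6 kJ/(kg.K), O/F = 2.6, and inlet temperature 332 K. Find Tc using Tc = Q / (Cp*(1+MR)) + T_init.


Tc = 20440 / (2.6 * (1 + 2.6)) + 332 = 2516 K

2516 K


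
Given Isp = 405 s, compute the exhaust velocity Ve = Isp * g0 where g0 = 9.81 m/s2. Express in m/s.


Ve = Isp * g0 = 405 * 9.81 = 3973.1 m/s

3973.1 m/s


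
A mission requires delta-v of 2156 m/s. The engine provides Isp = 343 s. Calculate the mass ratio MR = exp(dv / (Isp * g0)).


Ve = 343 * 9.81 = 3364.83 m/s
MR = exp(2156 / 3364.83) = 1.898

1.898


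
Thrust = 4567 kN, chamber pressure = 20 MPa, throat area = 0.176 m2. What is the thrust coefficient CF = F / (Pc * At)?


CF = 4567000 / (20e6 * 0.176) = 1.3

1.3


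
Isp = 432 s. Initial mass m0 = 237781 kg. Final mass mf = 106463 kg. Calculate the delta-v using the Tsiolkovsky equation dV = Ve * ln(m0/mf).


Ve = 432 * 9.81 = 4237.92 m/s
dV = 4237.92 * ln(237781/106463) = 3405 m/s

3405 m/s


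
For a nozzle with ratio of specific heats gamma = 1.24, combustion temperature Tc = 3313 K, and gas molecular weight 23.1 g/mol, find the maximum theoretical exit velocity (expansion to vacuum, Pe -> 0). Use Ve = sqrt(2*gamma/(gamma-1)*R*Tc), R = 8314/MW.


R = 8314 / 23.1 = 359.91 J/(kg.K)
Ve = sqrt(2 * 1.24 / (1.24 - 1) * 359.91 * 3313) = 3510 m/s

3510 m/s


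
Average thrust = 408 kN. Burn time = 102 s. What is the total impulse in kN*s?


It = 408 * 102 = 41616 kN*s

41616 kN*s


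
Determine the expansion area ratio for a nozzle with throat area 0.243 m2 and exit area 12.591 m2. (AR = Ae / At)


AR = 12.591 / 0.243 = 51.8

51.8


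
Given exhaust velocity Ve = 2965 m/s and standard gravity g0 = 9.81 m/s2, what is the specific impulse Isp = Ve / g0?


Isp = Ve / g0 = 2965 / 9.81 = 302.2 s

302.2 s


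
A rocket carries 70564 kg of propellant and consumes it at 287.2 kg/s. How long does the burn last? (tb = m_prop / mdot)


tb = 70564 / 287.2 = 245.7 s

245.7 s


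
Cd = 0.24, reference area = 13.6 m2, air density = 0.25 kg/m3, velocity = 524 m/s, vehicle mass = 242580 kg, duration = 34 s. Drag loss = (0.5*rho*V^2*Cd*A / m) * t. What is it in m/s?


D = 0.5 * 0.25 * 524^2 * 0.24 * 13.6 = 112027.01 N
a = 112027.01 / 242580 = 0.4618 m/s2
dV = 0.4618 * 34 = 15.7 m/s

15.7 m/s


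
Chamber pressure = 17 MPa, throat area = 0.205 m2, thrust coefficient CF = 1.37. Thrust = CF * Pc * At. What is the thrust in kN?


F = 1.37 * 17e6 * 0.205 = 4.7745e+06 N = 4774.5 kN

4774.5 kN


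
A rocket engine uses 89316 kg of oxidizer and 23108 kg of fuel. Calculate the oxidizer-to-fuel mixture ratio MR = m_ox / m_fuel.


MR = 89316 / 23108 = 3.87

3.87


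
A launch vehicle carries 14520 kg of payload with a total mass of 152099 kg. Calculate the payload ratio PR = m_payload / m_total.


PR = 14520 / 152099 = 0.0955

0.0955


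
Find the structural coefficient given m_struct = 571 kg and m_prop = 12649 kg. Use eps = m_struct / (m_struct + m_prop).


eps = 571 / (571 + 12649) = 0.0432

0.0432


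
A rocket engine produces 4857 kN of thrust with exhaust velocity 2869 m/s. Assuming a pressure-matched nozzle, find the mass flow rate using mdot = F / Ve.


mdot = F / Ve = 4857000 / 2869 = 1692.9 kg/s

1692.9 kg/s


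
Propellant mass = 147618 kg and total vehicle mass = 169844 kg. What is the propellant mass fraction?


PMF = 147618 / 169844 = 0.869

0.869


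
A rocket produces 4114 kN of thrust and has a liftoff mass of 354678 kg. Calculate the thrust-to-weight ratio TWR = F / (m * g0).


TWR = 4114000 / (354678 * 9.81) = 1.18

1.18


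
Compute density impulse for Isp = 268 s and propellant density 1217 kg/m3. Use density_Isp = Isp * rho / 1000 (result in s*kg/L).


rho*Isp = 268 * 1217 / 1000 = 326 s*kg/L

326 s*kg/L


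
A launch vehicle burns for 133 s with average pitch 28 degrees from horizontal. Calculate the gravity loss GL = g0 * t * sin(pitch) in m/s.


GL = 9.81 * 133 * sin(28 deg) = 613 m/s

613 m/s


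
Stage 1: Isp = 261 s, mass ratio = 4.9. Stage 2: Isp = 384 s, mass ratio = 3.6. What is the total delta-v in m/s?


dV1 = 261 * 9.81 * ln(4.9) = 4069.1 m/s
dV2 = 384 * 9.81 * ln(3.6) = 4825.3 m/s
Total dV = 4069.1 + 4825.3 = 8894.4 m/s ~ 8894 m/s

8894 m/s


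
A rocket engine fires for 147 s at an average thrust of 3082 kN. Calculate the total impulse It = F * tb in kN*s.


It = 3082 * 147 = 453054 kN*s

453054 kN*s


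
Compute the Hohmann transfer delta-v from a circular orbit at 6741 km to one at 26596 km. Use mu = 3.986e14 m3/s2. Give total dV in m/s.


V1 = sqrt(mu/r1) = 7689.65 m/s
dV1 = V1*(sqrt(2*r2/(r1+r2)) - 1) = 2023.64 m/s
V2 = sqrt(mu/r2) = 3871.33 m/s
dV2 = V2*(1 - sqrt(2*r1/(r1+r2))) = 1409.41 m/s
Total dV = 3433 m/s

3433 m/s


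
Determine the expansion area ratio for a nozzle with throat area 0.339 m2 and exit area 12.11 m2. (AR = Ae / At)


AR = 12.11 / 0.339 = 35.7

35.7


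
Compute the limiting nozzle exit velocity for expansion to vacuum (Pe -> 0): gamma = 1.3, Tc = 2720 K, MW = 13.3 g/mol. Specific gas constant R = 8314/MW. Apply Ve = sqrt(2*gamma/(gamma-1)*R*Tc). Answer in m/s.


R = 8314 / 13.3 = 625.11 J/(kg.K)
Ve = sqrt(2 * 1.3 / (1.3 - 1) * 625.11 * 2720) = 3839 m/s

3839 m/s


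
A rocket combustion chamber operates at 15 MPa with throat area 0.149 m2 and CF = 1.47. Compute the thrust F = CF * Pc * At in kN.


F = 1.47 * 15e6 * 0.149 = 3.2854e+06 N = 3285.4 kN

3285.4 kN


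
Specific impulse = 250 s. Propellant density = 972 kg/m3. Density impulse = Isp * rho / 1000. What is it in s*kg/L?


rho*Isp = 250 * 972 / 1000 = 243 s*kg/L

243 s*kg/L


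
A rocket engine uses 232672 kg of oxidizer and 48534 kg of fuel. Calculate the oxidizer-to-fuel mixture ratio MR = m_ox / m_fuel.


MR = 232672 / 48534 = 4.79

4.79


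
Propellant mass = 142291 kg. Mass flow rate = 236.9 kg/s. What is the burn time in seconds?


tb = 142291 / 236.9 = 600.6 s

600.6 s


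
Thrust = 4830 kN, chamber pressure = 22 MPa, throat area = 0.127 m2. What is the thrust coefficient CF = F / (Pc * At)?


CF = 4830000 / (22e6 * 0.127) = 1.73

1.73


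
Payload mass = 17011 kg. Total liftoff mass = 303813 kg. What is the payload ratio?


PR = 17011 / 303813 = 0.056

0.056


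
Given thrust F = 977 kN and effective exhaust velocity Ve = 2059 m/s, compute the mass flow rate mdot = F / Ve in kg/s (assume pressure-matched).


mdot = F / Ve = 977000 / 2059 = 474.5 kg/s

474.5 kg/s


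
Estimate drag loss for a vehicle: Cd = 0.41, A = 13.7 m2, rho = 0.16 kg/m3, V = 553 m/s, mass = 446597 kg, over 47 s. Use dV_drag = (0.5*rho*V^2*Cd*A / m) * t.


D = 0.5 * 0.16 * 553^2 * 0.41 * 13.7 = 137418.33 N
a = 137418.33 / 446597 = 0.3077 m/s2
dV = 0.3077 * 47 = 14.5 m/s

14.5 m/s


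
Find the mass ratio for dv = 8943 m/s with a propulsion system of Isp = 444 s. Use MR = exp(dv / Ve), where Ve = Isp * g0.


Ve = 444 * 9.81 = 4355.64 m/s
MR = exp(8943 / 4355.64) = 7.793

7.793


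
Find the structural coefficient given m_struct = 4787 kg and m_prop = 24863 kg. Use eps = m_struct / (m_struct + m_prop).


eps = 4787 / (4787 + 24863) = 0.1615

0.1615


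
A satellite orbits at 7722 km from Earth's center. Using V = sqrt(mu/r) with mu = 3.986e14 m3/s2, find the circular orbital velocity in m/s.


V = sqrt(3.986e14 / 7722000) = 7185 m/s

7185 m/s


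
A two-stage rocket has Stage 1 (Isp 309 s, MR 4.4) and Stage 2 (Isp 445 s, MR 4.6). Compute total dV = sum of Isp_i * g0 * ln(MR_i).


dV1 = 309 * 9.81 * ln(4.4) = 4491.2 m/s
dV2 = 445 * 9.81 * ln(4.6) = 6661.9 m/s
Total dV = 4491.2 + 6661.9 = 11153.1 m/s ~ 11153 m/s

11153 m/s


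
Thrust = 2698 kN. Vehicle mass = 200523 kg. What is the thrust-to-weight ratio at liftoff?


TWR = 2698000 / (200523 * 9.81) = 1.37

1.37


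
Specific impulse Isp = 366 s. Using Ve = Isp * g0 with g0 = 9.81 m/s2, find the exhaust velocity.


Ve = Isp * g0 = 366 * 9.81 = 3590.5 m/s

3590.5 m/s


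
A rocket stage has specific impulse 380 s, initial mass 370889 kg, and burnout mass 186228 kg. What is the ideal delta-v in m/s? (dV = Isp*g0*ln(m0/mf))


Ve = 380 * 9.81 = 3727.8 m/s
dV = 3727.8 * ln(370889/186228) = 2568 m/s

2568 m/s


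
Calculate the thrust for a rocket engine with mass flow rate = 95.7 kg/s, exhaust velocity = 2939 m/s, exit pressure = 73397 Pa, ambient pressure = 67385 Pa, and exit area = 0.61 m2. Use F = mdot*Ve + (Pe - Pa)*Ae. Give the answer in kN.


F = 95.7 * 2939 + (73397 - 67385) * 0.61 = 284930.0 N = 284.9 kN

284.9 kN


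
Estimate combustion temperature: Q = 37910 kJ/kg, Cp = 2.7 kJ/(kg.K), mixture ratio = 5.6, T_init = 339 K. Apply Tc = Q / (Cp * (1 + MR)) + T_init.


Tc = 37910 / (2.7 * (1 + 5.6)) + 339 = 2466 K

2466 K


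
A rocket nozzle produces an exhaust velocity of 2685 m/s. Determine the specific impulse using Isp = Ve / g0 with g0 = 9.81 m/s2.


Isp = Ve / g0 = 2685 / 9.81 = 273.7 s

273.7 s


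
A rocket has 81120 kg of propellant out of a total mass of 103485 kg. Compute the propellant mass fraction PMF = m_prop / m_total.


PMF = 81120 / 103485 = 0.784

0.784


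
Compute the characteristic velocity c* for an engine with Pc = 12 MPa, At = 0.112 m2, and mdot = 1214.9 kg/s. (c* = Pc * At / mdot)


c* = 12e6 * 0.112 / 1214.9 = 1106 m/s

1106 m/s


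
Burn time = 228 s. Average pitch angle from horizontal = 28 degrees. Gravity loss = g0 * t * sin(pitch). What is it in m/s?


GL = 9.81 * 228 * sin(28 deg) = 1050 m/s

1050 m/s


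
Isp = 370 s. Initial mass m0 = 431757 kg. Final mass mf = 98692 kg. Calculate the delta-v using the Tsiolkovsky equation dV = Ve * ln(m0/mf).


Ve = 370 * 9.81 = 3629.7 m/s
dV = 3629.7 * ln(431757/98692) = 5357 m/s

5357 m/s


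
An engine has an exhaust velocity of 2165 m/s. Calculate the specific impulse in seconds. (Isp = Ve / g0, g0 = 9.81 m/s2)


Isp = Ve / g0 = 2165 / 9.81 = 220.7 s

220.7 s


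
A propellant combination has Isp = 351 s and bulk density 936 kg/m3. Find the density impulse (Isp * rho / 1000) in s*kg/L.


rho*Isp = 351 * 936 / 1000 = 329 s*kg/L

329 s*kg/L


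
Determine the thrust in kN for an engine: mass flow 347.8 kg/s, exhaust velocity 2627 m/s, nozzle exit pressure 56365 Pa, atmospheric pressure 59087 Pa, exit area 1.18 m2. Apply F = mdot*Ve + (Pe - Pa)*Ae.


F = 347.8 * 2627 + (56365 - 59087) * 1.18 = 910459.0 N = 910.5 kN

910.5 kN


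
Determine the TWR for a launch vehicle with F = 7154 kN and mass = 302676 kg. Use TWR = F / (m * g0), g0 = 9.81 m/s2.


TWR = 7154000 / (302676 * 9.81) = 2.41

2.41


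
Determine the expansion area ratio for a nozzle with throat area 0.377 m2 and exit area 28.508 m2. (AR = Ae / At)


AR = 28.508 / 0.377 = 75.6

75.6


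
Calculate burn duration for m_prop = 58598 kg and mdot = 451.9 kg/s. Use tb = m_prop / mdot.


tb = 58598 / 451.9 = 129.7 s

129.7 s


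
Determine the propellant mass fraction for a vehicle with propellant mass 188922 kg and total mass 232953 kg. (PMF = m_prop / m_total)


PMF = 188922 / 232953 = 0.811

0.811


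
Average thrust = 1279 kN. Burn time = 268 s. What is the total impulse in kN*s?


It = 1279 * 268 = 342772 kN*s

342772 kN*s


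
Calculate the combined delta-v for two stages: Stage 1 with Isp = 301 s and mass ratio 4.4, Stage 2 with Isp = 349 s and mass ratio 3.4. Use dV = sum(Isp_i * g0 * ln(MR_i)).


dV1 = 301 * 9.81 * ln(4.4) = 4374.9 m/s
dV2 = 349 * 9.81 * ln(3.4) = 4189.8 m/s
Total dV = 4374.9 + 4189.8 = 8564.7 m/s ~ 8565 m/s

8565 m/s


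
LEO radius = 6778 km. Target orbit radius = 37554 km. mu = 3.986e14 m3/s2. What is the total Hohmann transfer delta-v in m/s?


V1 = sqrt(mu/r1) = 7668.63 m/s
dV1 = V1*(sqrt(2*r2/(r1+r2)) - 1) = 2313.02 m/s
V2 = sqrt(mu/r2) = 3257.92 m/s
dV2 = V2*(1 - sqrt(2*r1/(r1+r2))) = 1456.37 m/s
Total dV = 3769 m/s

3769 m/s


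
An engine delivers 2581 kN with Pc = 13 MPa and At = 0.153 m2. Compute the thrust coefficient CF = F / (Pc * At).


CF = 2581000 / (13e6 * 0.153) = 1.3

1.3


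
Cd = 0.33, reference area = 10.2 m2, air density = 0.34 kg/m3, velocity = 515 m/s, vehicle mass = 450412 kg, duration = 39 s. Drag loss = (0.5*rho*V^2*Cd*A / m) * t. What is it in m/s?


D = 0.5 * 0.34 * 515^2 * 0.33 * 10.2 = 151767.05 N
a = 151767.05 / 450412 = 0.337 m/s2
dV = 0.337 * 39 = 13.1 m/s

13.1 m/s


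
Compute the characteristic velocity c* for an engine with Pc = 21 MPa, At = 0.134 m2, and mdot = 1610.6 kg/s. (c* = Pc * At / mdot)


c* = 21e6 * 0.134 / 1610.6 = 1747 m/s

1747 m/s


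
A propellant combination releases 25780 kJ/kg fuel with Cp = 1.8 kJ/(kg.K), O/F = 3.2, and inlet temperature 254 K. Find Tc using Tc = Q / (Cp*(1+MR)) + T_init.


Tc = 25780 / (1.8 * (1 + 3.2)) + 254 = 3664 K

3664 K


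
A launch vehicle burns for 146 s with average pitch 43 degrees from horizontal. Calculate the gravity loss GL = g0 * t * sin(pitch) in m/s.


GL = 9.81 * 146 * sin(43 deg) = 977 m/s

977 m/s


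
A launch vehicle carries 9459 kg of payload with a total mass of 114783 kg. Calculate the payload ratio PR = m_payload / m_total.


PR = 9459 / 114783 = 0.0824

0.0824


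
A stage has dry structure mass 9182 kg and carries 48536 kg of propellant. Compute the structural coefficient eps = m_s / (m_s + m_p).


eps = 9182 / (9182 + 48536) = 0.1591

0.1591


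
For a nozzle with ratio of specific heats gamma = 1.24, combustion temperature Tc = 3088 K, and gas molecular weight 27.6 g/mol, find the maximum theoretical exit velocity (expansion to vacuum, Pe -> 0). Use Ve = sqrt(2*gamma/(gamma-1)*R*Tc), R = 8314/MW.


R = 8314 / 27.6 = 301.23 J/(kg.K)
Ve = sqrt(2 * 1.24 / (1.24 - 1) * 301.23 * 3088) = 3100 m/s

3100 m/s


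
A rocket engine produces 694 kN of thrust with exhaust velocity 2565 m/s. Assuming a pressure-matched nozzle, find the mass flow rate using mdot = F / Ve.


mdot = F / Ve = 694000 / 2565 = 270.6 kg/s

270.6 kg/s


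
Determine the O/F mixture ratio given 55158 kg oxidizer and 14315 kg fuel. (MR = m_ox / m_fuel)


MR = 55158 / 14315 = 3.85

3.85


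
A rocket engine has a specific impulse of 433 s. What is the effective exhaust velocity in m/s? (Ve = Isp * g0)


Ve = Isp * g0 = 433 * 9.81 = 4247.7 m/s

4247.7 m/s


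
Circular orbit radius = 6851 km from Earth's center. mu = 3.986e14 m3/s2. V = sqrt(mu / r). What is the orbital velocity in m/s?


V = sqrt(3.986e14 / 6851000) = 7628 m/s

7628 m/s


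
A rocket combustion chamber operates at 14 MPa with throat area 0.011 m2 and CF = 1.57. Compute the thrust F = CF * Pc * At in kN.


F = 1.57 * 14e6 * 0.011 = 241780.0 N = 241.8 kN

241.8 kN


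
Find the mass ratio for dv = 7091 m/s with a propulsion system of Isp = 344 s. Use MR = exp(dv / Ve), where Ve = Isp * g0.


Ve = 344 * 9.81 = 3374.64 m/s
MR = exp(7091 / 3374.64) = 8.176

8.176


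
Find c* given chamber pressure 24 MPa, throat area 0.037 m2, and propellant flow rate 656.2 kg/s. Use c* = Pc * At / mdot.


c* = 24e6 * 0.037 / 656.2 = 1353 m/s

1353 m/s


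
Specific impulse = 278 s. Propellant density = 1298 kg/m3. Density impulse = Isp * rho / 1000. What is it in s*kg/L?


rho*Isp = 278 * 1298 / 1000 = 361 s*kg/L

361 s*kg/L


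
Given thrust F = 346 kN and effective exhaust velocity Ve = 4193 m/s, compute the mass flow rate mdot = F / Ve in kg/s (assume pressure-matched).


mdot = F / Ve = 346000 / 4193 = 82.5 kg/s

82.5 kg/s
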